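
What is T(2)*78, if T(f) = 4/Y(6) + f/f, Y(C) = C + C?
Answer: 104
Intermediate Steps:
Y(C) = 2*C
T(f) = 4/3 (T(f) = 4/((2*6)) + f/f = 4/12 + 1 = 4*(1/12) + 1 = ⅓ + 1 = 4/3)
T(2)*78 = (4/3)*78 = 104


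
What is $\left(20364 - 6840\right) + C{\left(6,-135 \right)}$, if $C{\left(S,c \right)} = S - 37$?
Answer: $13493$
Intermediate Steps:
$C{\left(S,c \right)} = -37 + S$
$\left(20364 - 6840\right) + C{\left(6,-135 \right)} = \left(20364 - 6840\right) + \left(-37 + 6\right) = 13524 - 31 = 13493$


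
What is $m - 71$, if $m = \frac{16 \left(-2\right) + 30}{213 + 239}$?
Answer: $- \frac{16047}{226} \approx -71.004$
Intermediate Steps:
$m = - \frac{1}{226}$ ($m = \frac{-32 + 30}{452} = \left(-2\right) \frac{1}{452} = - \frac{1}{226} \approx -0.0044248$)
$m - 71 = - \frac{1}{226} - 71 = - \frac{16047}{226}$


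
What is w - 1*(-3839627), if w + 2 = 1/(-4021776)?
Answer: 15442111673999/4021776 ≈ 3.8396e+6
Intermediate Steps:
w = -8043553/4021776 (w = -2 + 1/(-4021776) = -2 - 1/4021776 = -8043553/4021776 ≈ -2.0000)
w - 1*(-3839627) = -8043553/4021776 - 1*(-3839627) = -8043553/4021776 + 3839627 = 15442111673999/4021776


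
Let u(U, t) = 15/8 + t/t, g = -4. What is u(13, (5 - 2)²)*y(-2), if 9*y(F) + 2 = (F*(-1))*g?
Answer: -115/36 ≈ -3.1944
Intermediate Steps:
y(F) = -2/9 + 4*F/9 (y(F) = -2/9 + ((F*(-1))*(-4))/9 = -2/9 + (-F*(-4))/9 = -2/9 + (4*F)/9 = -2/9 + 4*F/9)
u(U, t) = 23/8 (u(U, t) = 15*(⅛) + 1 = 15/8 + 1 = 23/8)
u(13, (5 - 2)²)*y(-2) = 23*(-2/9 + (4/9)*(-2))/8 = 23*(-2/9 - 8/9)/8 = (23/8)*(-10/9) = -115/36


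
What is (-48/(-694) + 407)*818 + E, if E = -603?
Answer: 115335713/347 ≈ 3.3238e+5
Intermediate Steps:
(-48/(-694) + 407)*818 + E = (-48/(-694) + 407)*818 - 603 = (-48*(-1/694) + 407)*818 - 603 = (24/347 + 407)*818 - 603 = (141253/347)*818 - 603 = 115544954/347 - 603 = 115335713/347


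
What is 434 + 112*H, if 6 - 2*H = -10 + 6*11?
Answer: -2366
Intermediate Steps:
H = -25 (H = 3 - (-10 + 6*11)/2 = 3 - (-10 + 66)/2 = 3 - 1/2*56 = 3 - 28 = -25)
434 + 112*H = 434 + 112*(-25) = 434 - 2800 = -2366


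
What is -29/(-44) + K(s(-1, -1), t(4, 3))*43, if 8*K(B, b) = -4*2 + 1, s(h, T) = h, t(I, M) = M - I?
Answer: -3253/88 ≈ -36.966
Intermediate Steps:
K(B, b) = -7/8 (K(B, b) = (-4*2 + 1)/8 = (-8 + 1)/8 = (⅛)*(-7) = -7/8)
-29/(-44) + K(s(-1, -1), t(4, 3))*43 = -29/(-44) - 7/8*43 = -29*(-1/44) - 301/8 = 29/44 - 301/8 = -3253/88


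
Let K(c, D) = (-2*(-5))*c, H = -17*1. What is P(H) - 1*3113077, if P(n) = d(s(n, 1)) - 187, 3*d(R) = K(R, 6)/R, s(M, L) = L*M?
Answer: -9339782/3 ≈ -3.1133e+6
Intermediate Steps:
H = -17
K(c, D) = 10*c
d(R) = 10/3 (d(R) = ((10*R)/R)/3 = (⅓)*10 = 10/3)
P(n) = -551/3 (P(n) = 10/3 - 187 = -551/3)
P(H) - 1*3113077 = -551/3 - 1*3113077 = -551/3 - 3113077 = -9339782/3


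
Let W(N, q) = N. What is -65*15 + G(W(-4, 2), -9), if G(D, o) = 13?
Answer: -962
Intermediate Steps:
-65*15 + G(W(-4, 2), -9) = -65*15 + 13 = -975 + 13 = -962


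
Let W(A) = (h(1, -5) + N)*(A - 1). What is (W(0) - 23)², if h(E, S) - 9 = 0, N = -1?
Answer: 961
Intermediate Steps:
h(E, S) = 9 (h(E, S) = 9 + 0 = 9)
W(A) = -8 + 8*A (W(A) = (9 - 1)*(A - 1) = 8*(-1 + A) = -8 + 8*A)
(W(0) - 23)² = ((-8 + 8*0) - 23)² = ((-8 + 0) - 23)² = (-8 - 23)² = (-31)² = 961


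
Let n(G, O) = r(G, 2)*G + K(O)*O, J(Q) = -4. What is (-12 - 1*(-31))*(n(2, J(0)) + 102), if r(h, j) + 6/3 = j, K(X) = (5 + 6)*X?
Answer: 5282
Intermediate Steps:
K(X) = 11*X
r(h, j) = -2 + j
n(G, O) = 11*O² (n(G, O) = (-2 + 2)*G + (11*O)*O = 0*G + 11*O² = 0 + 11*O² = 11*O²)
(-12 - 1*(-31))*(n(2, J(0)) + 102) = (-12 - 1*(-31))*(11*(-4)² + 102) = (-12 + 31)*(11*16 + 102) = 19*(176 + 102) = 19*278 = 5282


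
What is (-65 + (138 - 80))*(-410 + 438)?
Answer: -196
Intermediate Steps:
(-65 + (138 - 80))*(-410 + 438) = (-65 + 58)*28 = -7*28 = -196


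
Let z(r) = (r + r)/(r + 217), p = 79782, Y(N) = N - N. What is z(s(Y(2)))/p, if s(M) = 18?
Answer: 6/3124795 ≈ 1.9201e-6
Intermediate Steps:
Y(N) = 0
z(r) = 2*r/(217 + r) (z(r) = (2*r)/(217 + r) = 2*r/(217 + r))
z(s(Y(2)))/p = (2*18/(217 + 18))/79782 = (2*18/235)*(1/79782) = (2*18*(1/235))*(1/79782) = (36/235)*(1/79782) = 6/3124795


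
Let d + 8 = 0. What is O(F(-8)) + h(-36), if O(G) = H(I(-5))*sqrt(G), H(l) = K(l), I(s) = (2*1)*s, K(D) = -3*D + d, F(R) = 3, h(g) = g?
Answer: -36 + 22*sqrt(3) ≈ 2.1051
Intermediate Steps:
d = -8 (d = -8 + 0 = -8)
K(D) = -8 - 3*D (K(D) = -3*D - 8 = -8 - 3*D)
I(s) = 2*s
H(l) = -8 - 3*l
O(G) = 22*sqrt(G) (O(G) = (-8 - 6*(-5))*sqrt(G) = (-8 - 3*(-10))*sqrt(G) = (-8 + 30)*sqrt(G) = 22*sqrt(G))
O(F(-8)) + h(-36) = 22*sqrt(3) - 36 = -36 + 22*sqrt(3)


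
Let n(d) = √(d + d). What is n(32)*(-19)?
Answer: -152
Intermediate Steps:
n(d) = √2*√d (n(d) = √(2*d) = √2*√d)
n(32)*(-19) = (√2*√32)*(-19) = (√2*(4*√2))*(-19) = 8*(-19) = -152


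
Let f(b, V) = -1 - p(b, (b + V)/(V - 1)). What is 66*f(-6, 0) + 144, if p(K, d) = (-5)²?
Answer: -1572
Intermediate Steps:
p(K, d) = 25
f(b, V) = -26 (f(b, V) = -1 - 1*25 = -1 - 25 = -26)
66*f(-6, 0) + 144 = 66*(-26) + 144 = -1716 + 144 = -1572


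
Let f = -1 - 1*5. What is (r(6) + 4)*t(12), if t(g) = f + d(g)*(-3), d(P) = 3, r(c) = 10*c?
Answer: -960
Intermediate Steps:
f = -6 (f = -1 - 5 = -6)
t(g) = -15 (t(g) = -6 + 3*(-3) = -6 - 9 = -15)
(r(6) + 4)*t(12) = (10*6 + 4)*(-15) = (60 + 4)*(-15) = 64*(-15) = -960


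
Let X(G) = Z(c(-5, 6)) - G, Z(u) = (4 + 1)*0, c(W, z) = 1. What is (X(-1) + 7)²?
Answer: 64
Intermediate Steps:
Z(u) = 0 (Z(u) = 5*0 = 0)
X(G) = -G (X(G) = 0 - G = -G)
(X(-1) + 7)² = (-1*(-1) + 7)² = (1 + 7)² = 8² = 64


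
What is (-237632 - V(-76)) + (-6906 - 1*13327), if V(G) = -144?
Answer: -257721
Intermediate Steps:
(-237632 - V(-76)) + (-6906 - 1*13327) = (-237632 - 1*(-144)) + (-6906 - 1*13327) = (-237632 + 144) + (-6906 - 13327) = -237488 - 20233 = -257721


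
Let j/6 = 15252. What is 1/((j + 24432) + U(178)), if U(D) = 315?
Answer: 1/116259 ≈ 8.6015e-6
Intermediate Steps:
j = 91512 (j = 6*15252 = 91512)
1/((j + 24432) + U(178)) = 1/((91512 + 24432) + 315) = 1/(115944 + 315) = 1/116259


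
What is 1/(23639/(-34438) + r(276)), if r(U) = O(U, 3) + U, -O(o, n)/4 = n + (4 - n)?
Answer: 34438/8930241 ≈ 0.0038563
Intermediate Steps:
O(o, n) = -16 (O(o, n) = -4*(n + (4 - n)) = -4*4 = -16)
r(U) = -16 + U
1/(23639/(-34438) + r(276)) = 1/(23639/(-34438) + (-16 + 276)) = 1/(23639*(-1/34438) + 260) = 1/(-23639/34438 + 260) = 1/(8930241/34438) = 34438/8930241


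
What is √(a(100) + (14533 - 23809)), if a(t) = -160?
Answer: 2*I*√2359 ≈ 97.139*I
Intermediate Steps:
√(a(100) + (14533 - 23809)) = √(-160 + (14533 - 23809)) = √(-160 - 9276) = √(-9436) = 2*I*√2359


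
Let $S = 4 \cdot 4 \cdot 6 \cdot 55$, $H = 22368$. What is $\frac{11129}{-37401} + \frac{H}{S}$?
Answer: $\frac{8102338}{2057055} \approx 3.9388$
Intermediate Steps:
$S = 5280$ ($S = 16 \cdot 6 \cdot 55 = 96 \cdot 55 = 5280$)
$\frac{11129}{-37401} + \frac{H}{S} = \frac{11129}{-37401} + \frac{22368}{5280} = 11129 \left(- \frac{1}{37401}\right) + 22368 \cdot \frac{1}{5280} = - \frac{11129}{37401} + \frac{233}{55} = \frac{8102338}{2057055}$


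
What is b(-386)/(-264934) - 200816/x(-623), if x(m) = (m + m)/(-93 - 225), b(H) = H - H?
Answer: -4561392/89 ≈ -51252.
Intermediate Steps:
b(H) = 0
x(m) = -m/159 (x(m) = (2*m)/(-318) = (2*m)*(-1/318) = -m/159)
b(-386)/(-264934) - 200816/x(-623) = 0/(-264934) - 200816/((-1/159*(-623))) = 0*(-1/264934) - 200816/623/159 = 0 - 200816*159/623 = 0 - 4561392/89 = -4561392/89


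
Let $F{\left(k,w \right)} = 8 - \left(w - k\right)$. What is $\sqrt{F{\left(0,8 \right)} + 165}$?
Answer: $\sqrt{165} \approx 12.845$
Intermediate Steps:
$F{\left(k,w \right)} = 8 + k - w$ ($F{\left(k,w \right)} = 8 + \left(k - w\right) = 8 + k - w$)
$\sqrt{F{\left(0,8 \right)} + 165} = \sqrt{\left(8 + 0 - 8\right) + 165} = \sqrt{0 + 165} = \sqrt{165}$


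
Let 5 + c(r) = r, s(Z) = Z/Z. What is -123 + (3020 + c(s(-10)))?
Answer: 2893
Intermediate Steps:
s(Z) = 1
c(r) = -5 + r
-123 + (3020 + c(s(-10))) = -123 + (3020 + (-5 + 1)) = -123 + (3020 - 4) = -123 + 3016 = 2893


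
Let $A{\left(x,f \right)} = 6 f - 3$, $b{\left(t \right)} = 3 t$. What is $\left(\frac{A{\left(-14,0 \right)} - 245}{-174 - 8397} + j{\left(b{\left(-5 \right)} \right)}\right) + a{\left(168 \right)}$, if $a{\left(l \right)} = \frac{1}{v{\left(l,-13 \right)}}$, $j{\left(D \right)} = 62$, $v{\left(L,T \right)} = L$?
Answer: $\frac{29775257}{479976} \approx 62.035$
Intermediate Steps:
$A{\left(x,f \right)} = -3 + 6 f$
$a{\left(l \right)} = \frac{1}{l}$
$\left(\frac{A{\left(-14,0 \right)} - 245}{-174 - 8397} + j{\left(b{\left(-5 \right)} \right)}\right) + a{\left(168 \right)} = \left(\frac{\left(-3 + 6 \cdot 0\right) - 245}{-174 - 8397} + 62\right) + \frac{1}{168} = \left(\frac{\left(-3 + 0\right) - 245}{-8571} + 62\right) + \frac{1}{168} = \left(\left(-3 - 245\right) \left(- \frac{1}{8571}\right) + 62\right) + \frac{1}{168} = \left(\left(-248\right) \left(- \frac{1}{8571}\right) + 62\right) + \frac{1}{168} = \left(\frac{248}{8571} + 62\right) + \frac{1}{168} = \frac{531650}{8571} + \frac{1}{168} = \frac{29775257}{479976}$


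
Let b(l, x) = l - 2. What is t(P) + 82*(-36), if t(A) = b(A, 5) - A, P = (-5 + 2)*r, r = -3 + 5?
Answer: -2954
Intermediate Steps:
r = 2
b(l, x) = -2 + l
P = -6 (P = (-5 + 2)*2 = -3*2 = -6)
t(A) = -2 (t(A) = (-2 + A) - A = -2)
t(P) + 82*(-36) = -2 + 82*(-36) = -2 - 2952 = -2954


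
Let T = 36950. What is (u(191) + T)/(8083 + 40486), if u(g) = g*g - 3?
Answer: 73428/48569 ≈ 1.5118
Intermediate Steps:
u(g) = -3 + g**2 (u(g) = g**2 - 3 = -3 + g**2)
(u(191) + T)/(8083 + 40486) = ((-3 + 191**2) + 36950)/(8083 + 40486) = ((-3 + 36481) + 36950)/48569 = (36478 + 36950)*(1/48569) = 73428*(1/48569) = 73428/48569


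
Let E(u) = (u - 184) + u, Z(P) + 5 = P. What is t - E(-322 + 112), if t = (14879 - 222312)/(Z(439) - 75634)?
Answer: 45628233/75200 ≈ 606.76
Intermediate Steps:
Z(P) = -5 + P
E(u) = -184 + 2*u (E(u) = (-184 + u) + u = -184 + 2*u)
t = 207433/75200 (t = (14879 - 222312)/((-5 + 439) - 75634) = -207433/(434 - 75634) = -207433/(-75200) = -207433*(-1/75200) = 207433/75200 ≈ 2.7584)
t - E(-322 + 112) = 207433/75200 - (-184 + 2*(-322 + 112)) = 207433/75200 - (-184 + 2*(-210)) = 207433/75200 - (-184 - 420) = 207433/75200 - 1*(-604) = 207433/75200 + 604 = 45628233/75200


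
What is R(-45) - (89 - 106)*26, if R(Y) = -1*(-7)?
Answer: 449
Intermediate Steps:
R(Y) = 7
R(-45) - (89 - 106)*26 = 7 - (89 - 106)*26 = 7 - (-17)*26 = 7 - 1*(-442) = 7 + 442 = 449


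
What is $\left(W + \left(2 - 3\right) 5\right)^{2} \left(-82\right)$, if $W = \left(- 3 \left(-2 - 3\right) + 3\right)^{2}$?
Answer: $-8344402$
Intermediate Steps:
$W = 324$ ($W = \left(\left(-3\right) \left(-5\right) + 3\right)^{2} = \left(15 + 3\right)^{2} = 18^{2} = 324$)
$\left(W + \left(2 - 3\right) 5\right)^{2} \left(-82\right) = \left(324 + \left(2 - 3\right) 5\right)^{2} \left(-82\right) = \left(324 - 5\right)^{2} \left(-82\right) = 319^{2} \left(-82\right) = 101761 \left(-82\right) = -8344402$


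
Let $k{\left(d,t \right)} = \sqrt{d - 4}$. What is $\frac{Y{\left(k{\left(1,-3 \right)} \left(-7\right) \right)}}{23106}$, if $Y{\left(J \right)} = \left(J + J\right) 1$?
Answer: $- \frac{7 i \sqrt{3}}{11553} \approx - 0.0010495 i$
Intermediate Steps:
$k{\left(d,t \right)} = \sqrt{-4 + d}$
$Y{\left(J \right)} = 2 J$ ($Y{\left(J \right)} = 2 J 1 = 2 J$)
$\frac{Y{\left(k{\left(1,-3 \right)} \left(-7\right) \right)}}{23106} = \frac{2 \sqrt{-4 + 1} \left(-7\right)}{23106} = 2 \sqrt{-3} \left(-7\right) \frac{1}{23106} = 2 i \sqrt{3} \left(-7\right) \frac{1}{23106} = 2 \left(- 7 i \sqrt{3}\right) \frac{1}{23106} = - 14 i \sqrt{3} \cdot \frac{1}{23106} = - \frac{7 i \sqrt{3}}{11553}$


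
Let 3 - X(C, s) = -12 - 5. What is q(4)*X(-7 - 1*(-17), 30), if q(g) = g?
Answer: 80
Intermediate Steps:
X(C, s) = 20 (X(C, s) = 3 - (-12 - 5) = 3 - 1*(-17) = 3 + 17 = 20)
q(4)*X(-7 - 1*(-17), 30) = 4*20 = 80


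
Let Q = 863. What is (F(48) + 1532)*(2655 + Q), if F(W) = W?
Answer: 5558440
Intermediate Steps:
(F(48) + 1532)*(2655 + Q) = (48 + 1532)*(2655 + 863) = 1580*3518 = 5558440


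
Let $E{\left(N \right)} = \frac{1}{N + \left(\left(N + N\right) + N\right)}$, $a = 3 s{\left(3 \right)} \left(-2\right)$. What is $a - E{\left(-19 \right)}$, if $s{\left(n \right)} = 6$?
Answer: $- \frac{2735}{76} \approx -35.987$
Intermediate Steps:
$a = -36$ ($a = 3 \cdot 6 \left(-2\right) = 18 \left(-2\right) = -36$)
$E{\left(N \right)} = \frac{1}{4 N}$ ($E{\left(N \right)} = \frac{1}{N + \left(2 N + N\right)} = \frac{1}{N + 3 N} = \frac{1}{4 N}$)
$a - E{\left(-19 \right)} = -36 - \frac{1}{4 \left(-19\right)} = -36 - \frac{1}{4} \left(- \frac{1}{19}\right) = -36 - - \frac{1}{76} = -36 + \frac{1}{76} = - \frac{2735}{76}$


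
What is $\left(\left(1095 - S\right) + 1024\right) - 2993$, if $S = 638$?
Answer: $-1512$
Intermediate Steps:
$\left(\left(1095 - S\right) + 1024\right) - 2993 = \left(\left(1095 - 638\right) + 1024\right) - 2993 = \left(457 + 1024\right) - 2993 = 1481 - 2993 = -1512$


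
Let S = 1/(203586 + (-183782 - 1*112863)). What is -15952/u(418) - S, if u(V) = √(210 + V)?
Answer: 1/93059 - 7976*√157/157 ≈ -636.55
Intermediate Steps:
S = -1/93059 (S = 1/(203586 + (-183782 - 112863)) = 1/(203586 - 296645) = 1/(-93059) = -1/93059 ≈ -1.0746e-5)
-15952/u(418) - S = -15952/√(210 + 418) - 1*(-1/93059) = -15952*√157/314 + 1/93059 = -7976*√157/157 + 1/93059 = 1/93059 - 7976*√157/157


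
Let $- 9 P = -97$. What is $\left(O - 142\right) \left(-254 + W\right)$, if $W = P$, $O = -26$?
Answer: $\frac{122584}{3} \approx 40861.0$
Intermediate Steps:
$P = \frac{97}{9}$ ($P = \left(- \frac{1}{9}\right) \left(-97\right) = \frac{97}{9} \approx 10.778$)
$W = \frac{97}{9} \approx 10.778$
$\left(O - 142\right) \left(-254 + W\right) = \left(-26 - 142\right) \left(-254 + \frac{97}{9}\right) = \left(-168\right) \left(- \frac{2189}{9}\right) = \frac{122584}{3}$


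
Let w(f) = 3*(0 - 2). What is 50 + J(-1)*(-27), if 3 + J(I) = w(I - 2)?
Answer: 293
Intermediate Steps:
w(f) = -6 (w(f) = 3*(-2) = -6)
J(I) = -9 (J(I) = -3 - 6 = -9)
50 + J(-1)*(-27) = 50 - 9*(-27) = 50 + 243 = 293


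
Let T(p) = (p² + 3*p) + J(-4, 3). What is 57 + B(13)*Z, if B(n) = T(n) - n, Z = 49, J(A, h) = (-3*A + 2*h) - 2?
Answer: 10396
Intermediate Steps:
J(A, h) = -2 - 3*A + 2*h
T(p) = 16 + p² + 3*p (T(p) = (p² + 3*p) + (-2 - 3*(-4) + 2*3) = (p² + 3*p) + (-2 + 12 + 6) = (p² + 3*p) + 16 = 16 + p² + 3*p)
B(n) = 16 + n² + 2*n (B(n) = (16 + n² + 3*n) - n = 16 + n² + 2*n)
57 + B(13)*Z = 57 + (16 + 13² + 2*13)*49 = 57 + (16 + 169 + 26)*49 = 57 + 211*49 = 57 + 10339 = 10396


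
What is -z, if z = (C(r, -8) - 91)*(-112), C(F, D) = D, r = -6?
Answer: -11088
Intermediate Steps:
z = 11088 (z = (-8 - 91)*(-112) = -99*(-112) = 11088)
-z = -1*11088 = -11088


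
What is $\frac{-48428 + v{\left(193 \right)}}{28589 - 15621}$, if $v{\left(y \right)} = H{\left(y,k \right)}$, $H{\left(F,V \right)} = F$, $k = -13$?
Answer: $- \frac{48235}{12968} \approx -3.7195$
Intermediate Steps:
$v{\left(y \right)} = y$
$\frac{-48428 + v{\left(193 \right)}}{28589 - 15621} = \frac{-48428 + 193}{28589 - 15621} = - \frac{48235}{12968}$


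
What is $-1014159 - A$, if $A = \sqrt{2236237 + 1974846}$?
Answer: $-1014159 - \sqrt{4211083} \approx -1.0162 \cdot 10^{6}$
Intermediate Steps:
$A = \sqrt{4211083} \approx 2052.1$
$-1014159 - A = -1014159 - \sqrt{4211083}$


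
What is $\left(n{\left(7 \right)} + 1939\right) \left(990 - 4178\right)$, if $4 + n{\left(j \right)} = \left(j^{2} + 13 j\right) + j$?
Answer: $-6637416$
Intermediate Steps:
$n{\left(j \right)} = -4 + j^{2} + 14 j$ ($n{\left(j \right)} = -4 + \left(\left(j^{2} + 13 j\right) + j\right) = -4 + \left(j^{2} + 14 j\right) = -4 + j^{2} + 14 j$)
$\left(n{\left(7 \right)} + 1939\right) \left(990 - 4178\right) = \left(\left(-4 + 7^{2} + 14 \cdot 7\right) + 1939\right) \left(990 - 4178\right) = \left(\left(-4 + 49 + 98\right) + 1939\right) \left(-3188\right) = \left(143 + 1939\right) \left(-3188\right) = 2082 \left(-3188\right) = -6637416$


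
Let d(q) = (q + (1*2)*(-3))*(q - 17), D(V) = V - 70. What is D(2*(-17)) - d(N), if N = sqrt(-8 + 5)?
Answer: -203 + 23*I*sqrt(3) ≈ -203.0 + 39.837*I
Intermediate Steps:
D(V) = -70 + V
N = I*sqrt(3) (N = sqrt(-3) = I*sqrt(3) ≈ 1.732*I)
d(q) = (-17 + q)*(-6 + q) (d(q) = (q + 2*(-3))*(-17 + q) = (q - 6)*(-17 + q) = (-6 + q)*(-17 + q) = (-17 + q)*(-6 + q))
D(2*(-17)) - d(N) = (-70 + 2*(-17)) - (102 + (I*sqrt(3))**2 - 23*I*sqrt(3)) = (-70 - 34) - (102 - 3 - 23*I*sqrt(3)) = -104 - (99 - 23*I*sqrt(3)) = -104 + (-99 + 23*I*sqrt(3)) = -203 + 23*I*sqrt(3)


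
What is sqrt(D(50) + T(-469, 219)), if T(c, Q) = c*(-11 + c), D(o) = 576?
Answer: 4*sqrt(14106) ≈ 475.07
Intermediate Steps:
sqrt(D(50) + T(-469, 219)) = sqrt(576 - 469*(-11 - 469)) = sqrt(576 - 469*(-480)) = sqrt(576 + 225120) = sqrt(225696) = 4*sqrt(14106)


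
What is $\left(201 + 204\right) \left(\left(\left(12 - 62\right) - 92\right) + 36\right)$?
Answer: $-42930$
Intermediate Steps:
$\left(201 + 204\right) \left(\left(\left(12 - 62\right) - 92\right) + 36\right) = 405 \left(\left(-50 - 92\right) + 36\right) = 405 \left(-142 + 36\right) = 405 \left(-106\right) = -42930$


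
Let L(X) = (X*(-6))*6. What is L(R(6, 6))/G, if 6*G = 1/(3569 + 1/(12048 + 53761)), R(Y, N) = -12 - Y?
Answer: 913183587936/65809 ≈ 1.3876e+7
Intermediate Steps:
L(X) = -36*X (L(X) = -6*X*6 = -36*X)
G = 65809/1409233932 (G = 1/(6*(3569 + 1/(12048 + 53761))) = 1/(6*(3569 + 1/65809)) = 1/(6*(234872322/65809)) = (⅙)*(65809/234872322) = 65809/1409233932 ≈ 4.6698e-5)
L(R(6, 6))/G = (-36*(-12 - 1*6))/(65809/1409233932) = -36*(-12 - 6)*(1409233932/65809) = -36*(-18)*(1409233932/65809) = 648*(1409233932/65809) = 913183587936/65809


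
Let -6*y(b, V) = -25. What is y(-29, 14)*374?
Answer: 4675/3 ≈ 1558.3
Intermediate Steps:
y(b, V) = 25/6 (y(b, V) = -1/6*(-25) = 25/6)
y(-29, 14)*374 = (25/6)*374 = 4675/3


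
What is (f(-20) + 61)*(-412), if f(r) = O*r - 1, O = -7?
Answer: -82400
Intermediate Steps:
f(r) = -1 - 7*r (f(r) = -7*r - 1 = -1 - 7*r)
(f(-20) + 61)*(-412) = ((-1 - 7*(-20)) + 61)*(-412) = ((-1 + 140) + 61)*(-412) = (139 + 61)*(-412) = 200*(-412) = -82400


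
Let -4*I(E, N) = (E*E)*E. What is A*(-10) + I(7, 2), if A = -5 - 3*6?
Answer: 577/4 ≈ 144.25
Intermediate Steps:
I(E, N) = -E³/4 (I(E, N) = -E*E*E/4 = -E²*E/4 = -E³/4)
A = -23 (A = -5 - 18 = -23)
A*(-10) + I(7, 2) = -23*(-10) - ¼*7³ = 230 - ¼*343 = 230 - 343/4 = 577/4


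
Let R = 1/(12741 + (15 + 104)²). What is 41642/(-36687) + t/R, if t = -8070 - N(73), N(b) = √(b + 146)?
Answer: -7964716190822/36687 - 26902*√219 ≈ -2.1750e+8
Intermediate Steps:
N(b) = √(146 + b)
t = -8070 - √219 (t = -8070 - √(146 + 73) = -8070 - √219 ≈ -8084.8)
R = 1/26902 (R = 1/(12741 + 119²) = 1/(12741 + 14161) = 1/26902 ≈ 3.7172e-5)
41642/(-36687) + t/R = 41642/(-36687) + (-8070 - √219)/(1/26902) = 41642*(-1/36687) + (-8070 - √219)*26902 = -41642/36687 + (-217099140 - 26902*√219) = -7964716190822/36687 - 26902*√219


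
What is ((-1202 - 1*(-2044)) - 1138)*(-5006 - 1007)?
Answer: 1779848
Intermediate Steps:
((-1202 - 1*(-2044)) - 1138)*(-5006 - 1007) = ((-1202 + 2044) - 1138)*(-6013) = (842 - 1138)*(-6013) = -296*(-6013) = 1779848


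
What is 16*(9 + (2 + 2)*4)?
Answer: 400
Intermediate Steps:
16*(9 + (2 + 2)*4) = 16*(9 + 4*4) = 16*(9 + 16) = 16*25 = 400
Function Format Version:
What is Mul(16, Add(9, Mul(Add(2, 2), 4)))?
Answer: 400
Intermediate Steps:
Mul(16, Add(9, Mul(Add(2, 2), 4))) = Mul(16, Add(9, Mul(4, 4))) = Mul(16, Add(9, 16)) = Mul(16, 25) = 400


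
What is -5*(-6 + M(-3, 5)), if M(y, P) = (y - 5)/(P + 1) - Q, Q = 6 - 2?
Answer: 170/3 ≈ 56.667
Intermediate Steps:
Q = 4
M(y, P) = -4 + (-5 + y)/(1 + P) (M(y, P) = (y - 5)/(P + 1) - 1*4 = (-5 + y)/(1 + P) - 4 = -4 + (-5 + y)/(1 + P))
-5*(-6 + M(-3, 5)) = -5*(-6 + (-9 - 3 - 4*5)/(1 + 5)) = -5*(-6 + (-9 - 3 - 20)/6) = -5*(-6 + (⅙)*(-32)) = -5*(-6 - 16/3) = -5*(-34/3) = 170/3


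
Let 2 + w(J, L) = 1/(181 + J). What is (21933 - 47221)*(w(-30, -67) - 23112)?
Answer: 88260506344/151 ≈ 5.8451e+8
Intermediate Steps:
w(J, L) = -2 + 1/(181 + J)
(21933 - 47221)*(w(-30, -67) - 23112) = (21933 - 47221)*((-361 - 2*(-30))/(181 - 30) - 23112) = -25288*((-361 + 60)/151 - 23112) = -25288*((1/151)*(-301) - 23112) = -25288*(-301/151 - 23112) = -25288*(-3490213/151) = 88260506344/151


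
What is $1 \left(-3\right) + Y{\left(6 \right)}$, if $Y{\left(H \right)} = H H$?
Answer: $33$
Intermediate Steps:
$Y{\left(H \right)} = H^{2}$
$1 \left(-3\right) + Y{\left(6 \right)} = 1 \left(-3\right) + 6^{2} = -3 + 36 = 33$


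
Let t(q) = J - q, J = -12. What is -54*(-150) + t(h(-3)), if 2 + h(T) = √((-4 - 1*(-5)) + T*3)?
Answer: 8090 - 2*I*√2 ≈ 8090.0 - 2.8284*I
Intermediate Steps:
h(T) = -2 + √(1 + 3*T) (h(T) = -2 + √((-4 - 1*(-5)) + T*3) = -2 + √((-4 + 5) + 3*T) = -2 + √(1 + 3*T))
t(q) = -12 - q
-54*(-150) + t(h(-3)) = -54*(-150) + (-12 - (-2 + √(1 + 3*(-3)))) = 8100 + (-12 - (-2 + √(1 - 9))) = 8100 + (-12 - (-2 + √(-8))) = 8100 + (-12 - (-2 + 2*I*√2)) = 8100 + (-12 + (2 - 2*I*√2)) = 8100 + (-10 - 2*I*√2) = 8090 - 2*I*√2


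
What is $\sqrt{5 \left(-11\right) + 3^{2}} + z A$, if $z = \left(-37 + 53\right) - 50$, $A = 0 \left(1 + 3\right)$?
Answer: $i \sqrt{46} \approx 6.7823 i$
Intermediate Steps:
$A = 0$ ($A = 0 \cdot 4 = 0$)
$z = -34$ ($z = 16 - 50 = -34$)
$\sqrt{5 \left(-11\right) + 3^{2}} + z A = \sqrt{5 \left(-11\right) + 3^{2}} - 0 = \sqrt{-55 + 9} + 0 = \sqrt{-46} + 0 = i \sqrt{46} + 0 = i \sqrt{46}$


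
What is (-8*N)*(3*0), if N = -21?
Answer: 0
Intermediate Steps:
(-8*N)*(3*0) = (-8*(-21))*(3*0) = 168*0 = 0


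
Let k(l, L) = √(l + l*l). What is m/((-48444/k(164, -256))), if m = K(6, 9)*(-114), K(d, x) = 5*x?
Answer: 855*√6765/4037 ≈ 17.420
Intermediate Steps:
m = -5130 (m = (5*9)*(-114) = 45*(-114) = -5130)
k(l, L) = √(l + l²)
m/((-48444/k(164, -256))) = -5130*(-√41*√(1 + 164)/24222) = -5130*(-√6765/24222) = -(-855)*√6765/4037 = 855*√6765/4037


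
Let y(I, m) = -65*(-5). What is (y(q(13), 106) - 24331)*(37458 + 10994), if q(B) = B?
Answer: -1163138712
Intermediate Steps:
y(I, m) = 325
(y(q(13), 106) - 24331)*(37458 + 10994) = (325 - 24331)*(37458 + 10994) = -24006*48452 = -1163138712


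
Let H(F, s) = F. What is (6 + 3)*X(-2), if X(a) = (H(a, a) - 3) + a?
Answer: -63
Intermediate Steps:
X(a) = -3 + 2*a (X(a) = (a - 3) + a = (-3 + a) + a = -3 + 2*a)
(6 + 3)*X(-2) = (6 + 3)*(-3 + 2*(-2)) = 9*(-3 - 4) = 9*(-7) = -63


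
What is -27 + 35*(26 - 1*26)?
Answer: -27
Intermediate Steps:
-27 + 35*(26 - 1*26) = -27 + 35*(26 - 26) = -27 + 35*0 = -27 + 0 = -27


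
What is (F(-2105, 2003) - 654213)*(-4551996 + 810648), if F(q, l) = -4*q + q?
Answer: 2424011886504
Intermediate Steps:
F(q, l) = -3*q
(F(-2105, 2003) - 654213)*(-4551996 + 810648) = (-3*(-2105) - 654213)*(-4551996 + 810648) = (6315 - 654213)*(-3741348) = -647898*(-3741348) = 2424011886504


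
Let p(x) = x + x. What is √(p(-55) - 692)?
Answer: I*√802 ≈ 28.32*I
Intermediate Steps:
p(x) = 2*x
√(p(-55) - 692) = √(2*(-55) - 692) = √(-110 - 692) = √(-802) = I*√802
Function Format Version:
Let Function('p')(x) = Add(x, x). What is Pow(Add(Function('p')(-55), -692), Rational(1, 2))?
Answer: Mul(I, Pow(802, Rational(1, 2))) ≈ Mul(28.320, I)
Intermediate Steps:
Function('p')(x) = Mul(2, x)
Pow(Add(Function('p')(-55), -692), Rational(1, 2)) = Pow(Add(Mul(2, -55), -692), Rational(1, 2)) = Pow(Add(-110, -692), Rational(1, 2)) = Pow(-802, Rational(1, 2)) = Mul(I, Pow(802, Rational(1, 2)))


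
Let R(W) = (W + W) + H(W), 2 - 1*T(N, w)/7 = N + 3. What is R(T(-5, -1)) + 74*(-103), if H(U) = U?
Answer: -7538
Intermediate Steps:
T(N, w) = -7 - 7*N (T(N, w) = 14 - 7*(N + 3) = 14 - 7*(3 + N) = 14 + (-21 - 7*N) = -7 - 7*N)
R(W) = 3*W (R(W) = (W + W) + W = 2*W + W = 3*W)
R(T(-5, -1)) + 74*(-103) = 3*(-7 - 7*(-5)) + 74*(-103) = 3*(-7 + 35) - 7622 = 3*28 - 7622 = 84 - 7622 = -7538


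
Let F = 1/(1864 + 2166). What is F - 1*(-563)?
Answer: 2268891/4030 ≈ 563.00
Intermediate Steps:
F = 1/4030 ≈ 0.00024814
F - 1*(-563) = 1/4030 - 1*(-563) = 1/4030 + 563 = 2268891/4030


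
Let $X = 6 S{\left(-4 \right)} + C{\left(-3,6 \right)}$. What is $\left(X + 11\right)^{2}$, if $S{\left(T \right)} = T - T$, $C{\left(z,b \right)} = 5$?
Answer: $256$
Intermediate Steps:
$S{\left(T \right)} = 0$
$X = 5$ ($X = 6 \cdot 0 + 5 = 0 + 5 = 5$)
$\left(X + 11\right)^{2} = \left(5 + 11\right)^{2} = 16^{2} = 256$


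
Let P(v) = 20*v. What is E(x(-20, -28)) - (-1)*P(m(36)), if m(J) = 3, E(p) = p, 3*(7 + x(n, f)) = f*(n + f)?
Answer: 501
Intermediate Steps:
x(n, f) = -7 + f*(f + n)/3 (x(n, f) = -7 + (f*(n + f))/3 = -7 + (f*(f + n))/3 = -7 + f*(f + n)/3)
E(x(-20, -28)) - (-1)*P(m(36)) = (-7 + (1/3)*(-28)**2 + (1/3)*(-28)*(-20)) - (-1)*20*3 = (-7 + (1/3)*784 + 560/3) - (-1)*60 = (-7 + 784/3 + 560/3) - 1*(-60) = 441 + 60 = 501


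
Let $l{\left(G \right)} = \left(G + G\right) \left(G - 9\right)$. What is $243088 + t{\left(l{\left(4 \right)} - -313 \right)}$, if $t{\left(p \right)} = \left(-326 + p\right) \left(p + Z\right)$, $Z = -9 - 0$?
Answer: $229096$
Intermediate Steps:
$Z = -9$ ($Z = -9 + 0 = -9$)
$l{\left(G \right)} = 2 G \left(-9 + G\right)$
$t{\left(p \right)} = \left(-326 + p\right) \left(-9 + p\right)$ ($t{\left(p \right)} = \left(-326 + p\right) \left(p - 9\right) = \left(-326 + p\right) \left(-9 + p\right)$)
$243088 + t{\left(l{\left(4 \right)} - -313 \right)} = 243088 + \left(2934 + \left(2 \cdot 4 \left(-9 + 4\right) - -313\right)^{2} - 335 \left(2 \cdot 4 \left(-9 + 4\right) - -313\right)\right) = 243088 + \left(2934 + \left(2 \cdot 4 \left(-5\right) + 313\right)^{2} - 335 \left(2 \cdot 4 \left(-5\right) + 313\right)\right) = 243088 + \left(2934 + \left(-40 + 313\right)^{2} - 335 \left(-40 + 313\right)\right) = 243088 + \left(2934 + 273^{2} - 91455\right) = 243088 + \left(2934 + 74529 - 91455\right) = 243088 - 13992 = 229096$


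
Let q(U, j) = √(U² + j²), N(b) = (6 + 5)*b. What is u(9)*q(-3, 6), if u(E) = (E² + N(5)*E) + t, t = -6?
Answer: 1710*√5 ≈ 3823.7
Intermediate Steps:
N(b) = 11*b
u(E) = -6 + E² + 55*E (u(E) = (E² + (11*5)*E) - 6 = (E² + 55*E) - 6 = -6 + E² + 55*E)
u(9)*q(-3, 6) = (-6 + 9² + 55*9)*√((-3)² + 6²) = (-6 + 81 + 495)*√(9 + 36) = 570*√45 = 570*(3*√5) = 1710*√5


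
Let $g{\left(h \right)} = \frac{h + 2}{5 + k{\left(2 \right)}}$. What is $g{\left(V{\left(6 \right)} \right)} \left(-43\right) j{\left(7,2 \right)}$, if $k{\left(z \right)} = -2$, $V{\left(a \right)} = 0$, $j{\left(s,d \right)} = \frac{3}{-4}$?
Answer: $\frac{43}{2} \approx 21.5$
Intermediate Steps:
$j{\left(s,d \right)} = - \frac{3}{4}$ ($j{\left(s,d \right)} = 3 \left(- \frac{1}{4}\right) = - \frac{3}{4}$)
$g{\left(h \right)} = \frac{2}{3} + \frac{h}{3}$ ($g{\left(h \right)} = \frac{h + 2}{5 - 2} = \frac{2 + h}{3} = \left(2 + h\right) \frac{1}{3} = \frac{2}{3} + \frac{h}{3}$)
$g{\left(V{\left(6 \right)} \right)} \left(-43\right) j{\left(7,2 \right)} = \left(\frac{2}{3} + \frac{1}{3} \cdot 0\right) \left(-43\right) \left(- \frac{3}{4}\right) = \left(\frac{2}{3} + 0\right) \left(-43\right) \left(- \frac{3}{4}\right) = \frac{2}{3} \left(-43\right) \left(- \frac{3}{4}\right) = \left(- \frac{86}{3}\right) \left(- \frac{3}{4}\right) = \frac{43}{2}$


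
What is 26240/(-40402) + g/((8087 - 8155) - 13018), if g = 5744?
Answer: -143861432/132175143 ≈ -1.0884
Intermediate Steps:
26240/(-40402) + g/((8087 - 8155) - 13018) = 26240/(-40402) + 5744/((8087 - 8155) - 13018) = 26240*(-1/40402) + 5744/(-68 - 13018) = -13120/20201 + 5744/(-13086) = -13120/20201 + 5744*(-1/13086) = -13120/20201 - 2872/6543 = -143861432/132175143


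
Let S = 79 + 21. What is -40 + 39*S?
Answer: 3860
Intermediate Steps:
S = 100
-40 + 39*S = -40 + 39*100 = -40 + 3900 = 3860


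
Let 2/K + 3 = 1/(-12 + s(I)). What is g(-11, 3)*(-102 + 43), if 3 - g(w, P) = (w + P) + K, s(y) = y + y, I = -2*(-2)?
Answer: -8909/13 ≈ -685.31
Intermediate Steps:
I = 4
s(y) = 2*y
K = -8/13 (K = 2/(-3 + 1/(-12 + 2*4)) = 2/(-3 + 1/(-12 + 8)) = 2/(-3 + 1/(-4)) = 2/(-3 - 1/4) = 2/(-13/4) = 2*(-4/13) = -8/13 ≈ -0.61539)
g(w, P) = 47/13 - P - w (g(w, P) = 3 - ((w + P) - 8/13) = 3 - ((P + w) - 8/13) = 3 - (-8/13 + P + w) = 3 + (8/13 - P - w) = 47/13 - P - w)
g(-11, 3)*(-102 + 43) = (47/13 - 1*3 - 1*(-11))*(-102 + 43) = (47/13 - 3 + 11)*(-59) = (151/13)*(-59) = -8909/13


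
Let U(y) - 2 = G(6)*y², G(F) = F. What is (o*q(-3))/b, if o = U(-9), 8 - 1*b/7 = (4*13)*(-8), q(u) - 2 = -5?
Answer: -183/371 ≈ -0.49326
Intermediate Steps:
U(y) = 2 + 6*y²
q(u) = -3 (q(u) = 2 - 5 = -3)
b = 2968 (b = 56 - 7*4*13*(-8) = 56 - 364*(-8) = 56 - 7*(-416) = 56 + 2912 = 2968)
o = 488 (o = 2 + 6*(-9)² = 2 + 6*81 = 2 + 486 = 488)
(o*q(-3))/b = (488*(-3))/2968 = -1464*1/2968 = -183/371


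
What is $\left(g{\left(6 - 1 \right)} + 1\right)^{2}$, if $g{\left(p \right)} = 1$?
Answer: $4$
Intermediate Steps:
$\left(g{\left(6 - 1 \right)} + 1\right)^{2} = \left(1 + 1\right)^{2} = 2^{2} = 4$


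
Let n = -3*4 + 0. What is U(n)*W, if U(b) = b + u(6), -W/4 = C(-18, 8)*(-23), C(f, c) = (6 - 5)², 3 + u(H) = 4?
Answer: -1012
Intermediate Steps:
u(H) = 1 (u(H) = -3 + 4 = 1)
n = -12 (n = -12 + 0 = -12)
C(f, c) = 1 (C(f, c) = 1² = 1)
W = 92 (W = -4*(-23) = 92)
U(b) = 1 + b (U(b) = b + 1 = 1 + b)
U(n)*W = (1 - 12)*92 = -11*92 = -1012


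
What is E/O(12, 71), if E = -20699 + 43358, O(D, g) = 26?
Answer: 1743/2 ≈ 871.50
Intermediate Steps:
E = 22659
E/O(12, 71) = 22659/26 = 22659*(1/26) = 1743/2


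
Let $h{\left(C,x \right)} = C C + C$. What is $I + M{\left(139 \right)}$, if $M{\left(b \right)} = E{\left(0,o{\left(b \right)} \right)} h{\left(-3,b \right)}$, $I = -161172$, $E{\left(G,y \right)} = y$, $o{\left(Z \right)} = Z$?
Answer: $-160338$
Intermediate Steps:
$h{\left(C,x \right)} = C + C^{2}$ ($h{\left(C,x \right)} = C^{2} + C = C + C^{2}$)
$M{\left(b \right)} = 6 b$ ($M{\left(b \right)} = b \left(- 3 \left(1 - 3\right)\right) = b \left(\left(-3\right) \left(-2\right)\right) = b 6 = 6 b$)
$I + M{\left(139 \right)} = -161172 + 6 \cdot 139 = -161172 + 834 = -160338$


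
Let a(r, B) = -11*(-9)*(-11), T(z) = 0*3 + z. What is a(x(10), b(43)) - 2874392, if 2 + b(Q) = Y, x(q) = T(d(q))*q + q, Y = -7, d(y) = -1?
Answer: -2875481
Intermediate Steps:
T(z) = z (T(z) = 0 + z = z)
x(q) = 0 (x(q) = -q + q = 0)
b(Q) = -9 (b(Q) = -2 - 7 = -9)
a(r, B) = -1089 (a(r, B) = 99*(-11) = -1089)
a(x(10), b(43)) - 2874392 = -1089 - 2874392 = -2875481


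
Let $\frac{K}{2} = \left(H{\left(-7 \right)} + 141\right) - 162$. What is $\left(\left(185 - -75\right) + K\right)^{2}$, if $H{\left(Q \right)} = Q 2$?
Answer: $36100$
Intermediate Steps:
$H{\left(Q \right)} = 2 Q$
$K = -70$ ($K = 2 \left(\left(2 \left(-7\right) + 141\right) - 162\right) = 2 \left(\left(-14 + 141\right) - 162\right) = 2 \left(127 - 162\right) = 2 \left(-35\right) = -70$)
$\left(\left(185 - -75\right) + K\right)^{2} = \left(\left(185 - -75\right) - 70\right)^{2} = \left(\left(185 + 75\right) - 70\right)^{2} = \left(260 - 70\right)^{2} = 190^{2} = 36100$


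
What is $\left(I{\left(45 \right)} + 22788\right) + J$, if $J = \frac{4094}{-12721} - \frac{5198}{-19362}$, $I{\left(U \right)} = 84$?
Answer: $\frac{2816725994737}{123152001} \approx 22872.0$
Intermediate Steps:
$J = - \frac{6572135}{123152001}$ ($J = 4094 \left(- \frac{1}{12721}\right) - - \frac{2599}{9681} = - \frac{4094}{12721} + \frac{2599}{9681} = - \frac{6572135}{123152001} \approx -0.053366$)
$\left(I{\left(45 \right)} + 22788\right) + J = \left(84 + 22788\right) - \frac{6572135}{123152001} = 22872 - \frac{6572135}{123152001} = \frac{2816725994737}{123152001}$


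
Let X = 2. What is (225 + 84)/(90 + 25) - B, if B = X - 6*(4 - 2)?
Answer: 1459/115 ≈ 12.687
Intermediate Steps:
B = -10 (B = 2 - 6*(4 - 2) = 2 - 6*2 = 2 - 12 = -10)
(225 + 84)/(90 + 25) - B = (225 + 84)/(90 + 25) - 1*(-10) = 309/115 + 10 = 1459/115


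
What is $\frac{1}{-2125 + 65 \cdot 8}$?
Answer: $- \frac{1}{1605} \approx -0.00062305$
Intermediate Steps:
$\frac{1}{-2125 + 65 \cdot 8} = \frac{1}{-2125 + 520} = \frac{1}{-1605} = - \frac{1}{1605}$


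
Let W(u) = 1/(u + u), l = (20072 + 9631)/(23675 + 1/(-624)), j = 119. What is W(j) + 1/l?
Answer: 1767278017/2205625968 ≈ 0.80126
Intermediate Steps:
l = 18534672/14773199 (l = 29703/(23675 - 1/624) = 29703/(14773199/624) = 29703*(624/14773199) = 18534672/14773199 ≈ 1.2546)
W(u) = 1/(2*u)
W(j) + 1/l = (½)/119 + 1/(18534672/14773199) = (½)*(1/119) + 14773199/18534672 = 1/238 + 14773199/18534672 = 1767278017/2205625968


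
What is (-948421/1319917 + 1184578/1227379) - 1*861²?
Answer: -1200968092845562836/1620038407543 ≈ -7.4132e+5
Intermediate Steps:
(-948421/1319917 + 1184578/1227379) - 1*861² = (-948421*1/1319917 + 1184578*(1/1227379)) - 1*741321 = (-948421/1319917 + 1184578/1227379) - 741321 = 399472621467/1620038407543 - 741321 = -1200968092845562836/1620038407543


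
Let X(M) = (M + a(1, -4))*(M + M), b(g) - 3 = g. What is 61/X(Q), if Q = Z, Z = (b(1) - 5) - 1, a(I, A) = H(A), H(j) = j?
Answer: 61/24 ≈ 2.5417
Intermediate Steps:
a(I, A) = A
b(g) = 3 + g
Z = -2 (Z = ((3 + 1) - 5) - 1 = (4 - 5) - 1 = -1 - 1 = -2)
Q = -2
X(M) = 2*M*(-4 + M) (X(M) = (M - 4)*(M + M) = (-4 + M)*(2*M) = 2*M*(-4 + M))
61/X(Q) = 61/((2*(-2)*(-4 - 2))) = 61/((2*(-2)*(-6))) = 61/24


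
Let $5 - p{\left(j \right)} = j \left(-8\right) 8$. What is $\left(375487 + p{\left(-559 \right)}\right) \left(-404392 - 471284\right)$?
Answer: $-297481148016$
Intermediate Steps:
$p{\left(j \right)} = 5 + 64 j$ ($p{\left(j \right)} = 5 - j \left(-8\right) 8 = 5 - - 8 j 8 = 5 - - 64 j = 5 + 64 j$)
$\left(375487 + p{\left(-559 \right)}\right) \left(-404392 - 471284\right) = \left(375487 + \left(5 + 64 \left(-559\right)\right)\right) \left(-404392 - 471284\right) = \left(375487 + \left(5 - 35776\right)\right) \left(-875676\right) = \left(375487 - 35771\right) \left(-875676\right) = 339716 \left(-875676\right) = -297481148016$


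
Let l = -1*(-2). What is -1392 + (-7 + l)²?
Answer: -1367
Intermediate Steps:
l = 2
-1392 + (-7 + l)² = -1392 + (-7 + 2)² = -1392 + (-5)² = -1392 + 25 = -1367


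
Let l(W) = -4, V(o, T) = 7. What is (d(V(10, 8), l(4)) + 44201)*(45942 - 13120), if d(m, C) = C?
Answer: 1450633934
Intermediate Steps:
(d(V(10, 8), l(4)) + 44201)*(45942 - 13120) = (-4 + 44201)*(45942 - 13120) = 44197*32822 = 1450633934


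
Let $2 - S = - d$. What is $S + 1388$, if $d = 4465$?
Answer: $5855$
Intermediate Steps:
$S = 4467$ ($S = 2 - \left(-1\right) 4465 = 2 - -4465 = 2 + 4465 = 4467$)
$S + 1388 = 4467 + 1388 = 5855$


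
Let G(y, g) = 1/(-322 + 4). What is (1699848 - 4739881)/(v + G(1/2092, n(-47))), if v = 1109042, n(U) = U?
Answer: -966730494/352675355 ≈ -2.7411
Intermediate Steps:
G(y, g) = -1/318 (G(y, g) = 1/(-318) = -1/318)
(1699848 - 4739881)/(v + G(1/2092, n(-47))) = (1699848 - 4739881)/(1109042 - 1/318) = -3040033/352675355/318 = -3040033*318/352675355 = -966730494/352675355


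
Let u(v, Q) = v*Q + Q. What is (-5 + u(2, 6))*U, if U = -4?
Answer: -52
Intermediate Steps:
u(v, Q) = Q + Q*v (u(v, Q) = Q*v + Q = Q + Q*v)
(-5 + u(2, 6))*U = (-5 + 6*(1 + 2))*(-4) = (-5 + 6*3)*(-4) = (-5 + 18)*(-4) = 13*(-4) = -52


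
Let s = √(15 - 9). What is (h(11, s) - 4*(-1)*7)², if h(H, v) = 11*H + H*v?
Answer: 22927 + 3278*√6 ≈ 30956.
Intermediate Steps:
s = √6 ≈ 2.4495
(h(11, s) - 4*(-1)*7)² = (11*(11 + √6) - 4*(-1)*7)² = ((121 + 11*√6) + 4*7)² = ((121 + 11*√6) + 28)² = (149 + 11*√6)²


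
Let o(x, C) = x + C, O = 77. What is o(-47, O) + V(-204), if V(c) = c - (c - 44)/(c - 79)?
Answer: -49490/283 ≈ -174.88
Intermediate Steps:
V(c) = c - (-44 + c)/(-79 + c)
o(x, C) = C + x
o(-47, O) + V(-204) = (77 - 47) + (44 + (-204)² - 80*(-204))/(-79 - 204) = 30 + (44 + 41616 + 16320)/(-283) = 30 - 1/283*57980 = 30 - 57980/283 = -49490/283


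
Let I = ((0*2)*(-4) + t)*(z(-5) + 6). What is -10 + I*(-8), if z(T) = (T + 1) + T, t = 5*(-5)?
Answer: -610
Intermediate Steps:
t = -25
z(T) = 1 + 2*T (z(T) = (1 + T) + T = 1 + 2*T)
I = 75 (I = ((0*2)*(-4) - 25)*((1 + 2*(-5)) + 6) = (0*(-4) - 25)*((1 - 10) + 6) = (0 - 25)*(-9 + 6) = -25*(-3) = 75)
-10 + I*(-8) = -10 + 75*(-8) = -10 - 600 = -610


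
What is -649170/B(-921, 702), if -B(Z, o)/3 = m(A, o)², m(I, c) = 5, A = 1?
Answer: 43278/5 ≈ 8655.6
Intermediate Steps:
B(Z, o) = -75 (B(Z, o) = -3*5² = -3*25 = -75)
-649170/B(-921, 702) = -649170/(-75) = -649170*(-1/75) = 43278/5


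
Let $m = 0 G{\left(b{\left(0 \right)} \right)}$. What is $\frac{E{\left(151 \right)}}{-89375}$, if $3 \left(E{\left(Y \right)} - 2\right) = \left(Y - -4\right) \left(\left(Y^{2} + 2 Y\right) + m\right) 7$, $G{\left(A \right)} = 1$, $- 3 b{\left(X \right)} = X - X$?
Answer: $- \frac{8355587}{89375} \approx -93.489$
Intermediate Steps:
$b{\left(X \right)} = 0$ ($b{\left(X \right)} = - \frac{X - X}{3} = \left(- \frac{1}{3}\right) 0 = 0$)
$m = 0$ ($m = 0 \cdot 1 = 0$)
$E{\left(Y \right)} = 2 + \frac{7 \left(4 + Y\right) \left(Y^{2} + 2 Y\right)}{3}$ ($E{\left(Y \right)} = 2 + \frac{\left(Y - -4\right) \left(\left(Y^{2} + 2 Y\right) + 0\right) 7}{3} = 2 + \frac{\left(Y + 4\right) \left(Y^{2} + 2 Y\right) 7}{3} = 2 + \frac{\left(4 + Y\right) \left(Y^{2} + 2 Y\right) 7}{3} = 2 + \frac{7 \left(4 + Y\right) \left(Y^{2} + 2 Y\right)}{3}$)
$\frac{E{\left(151 \right)}}{-89375} = \frac{2 + 14 \cdot 151^{2} + \frac{7 \cdot 151^{3}}{3} + \frac{56}{3} \cdot 151}{-89375} = \left(2 + 14 \cdot 22801 + \frac{7}{3} \cdot 3442951 + \frac{8456}{3}\right) \left(- \frac{1}{89375}\right) = \left(2 + 319214 + \frac{24100657}{3} + \frac{8456}{3}\right) \left(- \frac{1}{89375}\right) = 8355587 \left(- \frac{1}{89375}\right) = - \frac{8355587}{89375}$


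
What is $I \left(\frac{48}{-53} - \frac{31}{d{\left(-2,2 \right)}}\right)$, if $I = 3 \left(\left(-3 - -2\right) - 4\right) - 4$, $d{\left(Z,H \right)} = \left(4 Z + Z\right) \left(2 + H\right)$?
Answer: $\frac{5263}{2120} \approx 2.4825$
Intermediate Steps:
$d{\left(Z,H \right)} = 5 Z \left(2 + H\right)$
$I = -19$ ($I = 3 \left(\left(-3 + 2\right) - 4\right) - 4 = 3 \left(-1 - 4\right) - 4 = 3 \left(-5\right) - 4 = -15 - 4 = -19$)
$I \left(\frac{48}{-53} - \frac{31}{d{\left(-2,2 \right)}}\right) = - 19 \left(\frac{48}{-53} - \frac{31}{5 \left(-2\right) \left(2 + 2\right)}\right) = - 19 \left(48 \left(- \frac{1}{53}\right) - \frac{31}{5 \left(-2\right) 4}\right) = - 19 \left(- \frac{48}{53} - \frac{31}{-40}\right) = - 19 \left(- \frac{48}{53} - - \frac{31}{40}\right) = - 19 \left(- \frac{48}{53} + \frac{31}{40}\right) = \left(-19\right) \left(- \frac{277}{2120}\right) = \frac{5263}{2120}$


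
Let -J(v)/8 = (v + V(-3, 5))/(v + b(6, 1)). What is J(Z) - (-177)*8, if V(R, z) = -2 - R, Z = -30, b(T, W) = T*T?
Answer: 4364/3 ≈ 1454.7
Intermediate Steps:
b(T, W) = T²
J(v) = -8*(1 + v)/(36 + v) (J(v) = -8*(v + (-2 - 1*(-3)))/(v + 6²) = -8*(v + (-2 + 3))/(v + 36) = -8*(v + 1)/(36 + v) = -8*(1 + v)/(36 + v))
J(Z) - (-177)*8 = 8*(-1 - 1*(-30))/(36 - 30) - (-177)*8 = 8*(-1 + 30)/6 - 1*(-1416) = 8*(⅙)*29 + 1416 = 116/3 + 1416 = 4364/3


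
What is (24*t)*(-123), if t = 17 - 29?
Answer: 35424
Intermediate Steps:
t = -12
(24*t)*(-123) = (24*(-12))*(-123) = -288*(-123) = 35424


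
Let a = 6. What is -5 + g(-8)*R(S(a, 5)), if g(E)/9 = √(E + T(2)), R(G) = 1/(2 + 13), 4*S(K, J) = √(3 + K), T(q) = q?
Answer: -5 + 3*I*√6/5 ≈ -5.0 + 1.4697*I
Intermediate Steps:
S(K, J) = √(3 + K)/4
R(G) = 1/15
g(E) = 9*√(2 + E) (g(E) = 9*√(E + 2) = 9*√(2 + E))
-5 + g(-8)*R(S(a, 5)) = -5 + (9*√(2 - 8))*(1/15) = -5 + (9*√(-6))*(1/15) = -5 + (9*(I*√6))*(1/15) = -5 + (9*I*√6)*(1/15) = -5 + 3*I*√6/5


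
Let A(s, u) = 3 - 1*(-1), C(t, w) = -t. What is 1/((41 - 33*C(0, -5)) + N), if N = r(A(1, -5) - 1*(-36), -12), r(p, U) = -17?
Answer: 1/24 ≈ 0.041667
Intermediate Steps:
A(s, u) = 4 (A(s, u) = 3 + 1 = 4)
N = -17
1/((41 - 33*C(0, -5)) + N) = 1/((41 - (-33)*0) - 17) = 1/((41 - 33*0) - 17) = 1/((41 + 0) - 17) = 1/(41 - 17) = 1/24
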